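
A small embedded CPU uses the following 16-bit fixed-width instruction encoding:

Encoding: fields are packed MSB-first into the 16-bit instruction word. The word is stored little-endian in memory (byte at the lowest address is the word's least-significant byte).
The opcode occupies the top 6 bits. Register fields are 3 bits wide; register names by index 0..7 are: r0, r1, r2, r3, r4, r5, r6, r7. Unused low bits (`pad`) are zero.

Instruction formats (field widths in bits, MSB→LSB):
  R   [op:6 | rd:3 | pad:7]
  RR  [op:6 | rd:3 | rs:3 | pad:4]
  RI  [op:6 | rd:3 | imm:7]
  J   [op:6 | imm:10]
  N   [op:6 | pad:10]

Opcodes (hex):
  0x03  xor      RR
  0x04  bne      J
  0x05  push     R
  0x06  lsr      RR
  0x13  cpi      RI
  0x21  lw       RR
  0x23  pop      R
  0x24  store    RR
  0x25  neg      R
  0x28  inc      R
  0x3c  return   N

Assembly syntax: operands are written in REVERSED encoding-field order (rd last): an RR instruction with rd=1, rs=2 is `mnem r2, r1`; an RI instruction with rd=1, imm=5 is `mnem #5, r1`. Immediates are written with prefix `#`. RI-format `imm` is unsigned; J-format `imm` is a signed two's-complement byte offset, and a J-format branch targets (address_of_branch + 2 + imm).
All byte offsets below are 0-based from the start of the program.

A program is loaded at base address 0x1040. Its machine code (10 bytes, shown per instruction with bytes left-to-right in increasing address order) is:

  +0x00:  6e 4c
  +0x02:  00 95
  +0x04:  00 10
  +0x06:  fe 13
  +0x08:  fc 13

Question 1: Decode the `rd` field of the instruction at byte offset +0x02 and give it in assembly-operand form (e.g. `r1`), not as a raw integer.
off 0x02: read 00 95 as little → 0x9500
  opcode bits[15:10]=0x25: neg/R
  rd@[9:7]=0x2 ⇒ r2

r2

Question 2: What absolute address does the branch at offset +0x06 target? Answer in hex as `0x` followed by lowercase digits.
0x1046

[06] fe 13 → 0x13fe
  top 6b → 0x4 → bne [J]
  [9:0] imm=1022 (s10→-2) = #-2
  target = base 0x1040 + off 0x06 + 2 + imm -2 = 0x1046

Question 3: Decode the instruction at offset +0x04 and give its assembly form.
bne #0

[04] 00 10 → 0x1000
  opcode bits[15:10]=0x4: bne/J
  [9:0] imm=0 = #0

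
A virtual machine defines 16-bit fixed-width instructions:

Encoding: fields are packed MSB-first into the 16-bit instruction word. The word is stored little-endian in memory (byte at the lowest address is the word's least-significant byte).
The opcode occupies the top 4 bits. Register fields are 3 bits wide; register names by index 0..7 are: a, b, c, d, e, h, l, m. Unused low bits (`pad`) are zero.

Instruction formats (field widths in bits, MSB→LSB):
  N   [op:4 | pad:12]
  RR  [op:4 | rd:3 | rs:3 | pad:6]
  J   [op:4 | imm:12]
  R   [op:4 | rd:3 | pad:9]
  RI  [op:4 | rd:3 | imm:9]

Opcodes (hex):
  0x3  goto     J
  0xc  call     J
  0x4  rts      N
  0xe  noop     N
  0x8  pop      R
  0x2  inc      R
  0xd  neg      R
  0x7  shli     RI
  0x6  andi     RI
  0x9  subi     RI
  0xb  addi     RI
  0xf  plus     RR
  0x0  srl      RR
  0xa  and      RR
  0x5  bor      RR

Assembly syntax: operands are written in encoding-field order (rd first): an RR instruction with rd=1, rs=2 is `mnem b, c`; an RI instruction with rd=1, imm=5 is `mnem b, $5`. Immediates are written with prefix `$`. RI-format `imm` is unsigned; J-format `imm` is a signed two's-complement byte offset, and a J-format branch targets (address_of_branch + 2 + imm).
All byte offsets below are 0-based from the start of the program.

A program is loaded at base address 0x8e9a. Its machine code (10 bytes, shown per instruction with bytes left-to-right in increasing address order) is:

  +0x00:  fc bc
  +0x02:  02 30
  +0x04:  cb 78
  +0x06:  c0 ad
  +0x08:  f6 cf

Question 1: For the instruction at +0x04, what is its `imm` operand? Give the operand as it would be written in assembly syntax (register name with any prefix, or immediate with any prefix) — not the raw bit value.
$203

@+04  little-endian(cb 78) = 0x78cb
  op=0x78cb>>12=0x7 ⇒ shli (RI)
  [11:9] rd=4 = e
  [8:0] imm=203 = $203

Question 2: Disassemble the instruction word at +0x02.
[02] 02 30 → 0x3002
  op=0x3002>>12=0x3 ⇒ goto (J)
  imm@[11:0]=0x2 ⇒ $2

goto $2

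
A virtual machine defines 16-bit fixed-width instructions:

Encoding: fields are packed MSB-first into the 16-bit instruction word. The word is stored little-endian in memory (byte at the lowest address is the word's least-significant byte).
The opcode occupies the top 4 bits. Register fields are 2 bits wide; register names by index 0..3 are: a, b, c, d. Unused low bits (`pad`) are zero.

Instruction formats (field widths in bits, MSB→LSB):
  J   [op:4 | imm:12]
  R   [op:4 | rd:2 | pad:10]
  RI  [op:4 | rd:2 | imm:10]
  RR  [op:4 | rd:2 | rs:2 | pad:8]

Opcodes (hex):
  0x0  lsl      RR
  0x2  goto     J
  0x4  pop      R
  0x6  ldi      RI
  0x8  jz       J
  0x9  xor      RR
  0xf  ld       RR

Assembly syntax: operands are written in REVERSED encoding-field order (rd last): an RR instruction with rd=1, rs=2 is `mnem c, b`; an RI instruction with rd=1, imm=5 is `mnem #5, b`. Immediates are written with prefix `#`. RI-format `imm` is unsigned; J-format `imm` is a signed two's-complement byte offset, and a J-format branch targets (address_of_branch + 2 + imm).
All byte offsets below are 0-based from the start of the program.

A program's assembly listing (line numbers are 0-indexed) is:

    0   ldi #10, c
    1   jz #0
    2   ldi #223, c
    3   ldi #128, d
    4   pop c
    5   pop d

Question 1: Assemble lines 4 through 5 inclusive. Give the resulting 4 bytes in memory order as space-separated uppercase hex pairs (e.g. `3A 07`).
4. pop fields op=0x4:4|rd=2:2|pad=0:10 → word 4800h → 00 48
5. pop fields op=0x4:4|rd=3:2|pad=0:10 → word 4c00h → 00 4c

00 48 00 4C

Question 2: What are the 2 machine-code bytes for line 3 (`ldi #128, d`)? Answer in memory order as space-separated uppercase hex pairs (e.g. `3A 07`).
80 6C

line 3 (ldi): pack op=0x6:4|rd=3:2|imm=128:10 = 0x6c80; little→ 80 6c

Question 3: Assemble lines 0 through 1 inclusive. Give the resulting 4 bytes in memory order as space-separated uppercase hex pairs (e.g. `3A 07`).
line 0 (ldi): pack op=0x6:4|rd=2:2|imm=10:10 = 0x680a; little→ 0a 68
line 1 (jz): pack op=0x8:4|imm=0:12 = 0x8000; little→ 00 80

0A 68 00 80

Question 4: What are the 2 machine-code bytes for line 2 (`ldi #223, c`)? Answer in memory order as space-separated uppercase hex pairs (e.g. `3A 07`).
DF 68

line 2 (ldi): pack op=0x6:4|rd=2:2|imm=223:10 = 0x68df; little→ df 68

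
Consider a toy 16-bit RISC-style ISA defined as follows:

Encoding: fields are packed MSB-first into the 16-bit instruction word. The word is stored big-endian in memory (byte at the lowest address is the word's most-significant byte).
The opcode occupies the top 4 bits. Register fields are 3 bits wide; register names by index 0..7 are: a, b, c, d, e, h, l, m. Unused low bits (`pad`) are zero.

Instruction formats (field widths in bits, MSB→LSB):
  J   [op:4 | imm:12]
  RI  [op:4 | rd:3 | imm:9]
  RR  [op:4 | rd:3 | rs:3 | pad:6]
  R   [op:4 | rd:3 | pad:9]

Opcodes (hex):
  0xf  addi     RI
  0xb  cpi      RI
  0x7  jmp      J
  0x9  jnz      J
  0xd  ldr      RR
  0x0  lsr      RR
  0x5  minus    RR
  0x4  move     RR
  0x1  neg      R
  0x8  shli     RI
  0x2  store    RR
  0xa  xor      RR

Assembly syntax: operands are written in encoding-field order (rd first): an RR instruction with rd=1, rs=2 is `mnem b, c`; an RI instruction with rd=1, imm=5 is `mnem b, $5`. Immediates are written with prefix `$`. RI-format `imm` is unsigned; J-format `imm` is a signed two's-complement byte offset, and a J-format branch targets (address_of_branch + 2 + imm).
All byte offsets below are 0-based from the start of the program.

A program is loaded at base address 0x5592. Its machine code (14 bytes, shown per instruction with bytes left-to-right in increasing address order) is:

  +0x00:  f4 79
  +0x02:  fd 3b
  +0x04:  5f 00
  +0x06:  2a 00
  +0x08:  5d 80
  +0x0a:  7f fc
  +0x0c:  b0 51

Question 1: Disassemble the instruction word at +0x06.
store h, a

off 0x06: read 2a 00 as big → 0x2a00
  op=0x2a00>>12=0x2 ⇒ store (RR)
  [11:9] rd=5 = h
  [8:6] rs=0 = a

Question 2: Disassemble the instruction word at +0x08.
minus l, l

@+08  big-endian(5d 80) = 0x5d80
  op=0x5d80>>12=0x5 ⇒ minus (RR)
  rd: (w>>9)&0x7=0x6 → l
  rs: (w>>6)&0x7=0x6 → l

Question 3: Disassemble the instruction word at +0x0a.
+0x0a: 7f fc ⇒ word 0x7ffc (big)
  top 4b → 0x7 → jmp [J]
  imm@[11:0]=0xffc (s12→-4) ⇒ $-4

jmp $-4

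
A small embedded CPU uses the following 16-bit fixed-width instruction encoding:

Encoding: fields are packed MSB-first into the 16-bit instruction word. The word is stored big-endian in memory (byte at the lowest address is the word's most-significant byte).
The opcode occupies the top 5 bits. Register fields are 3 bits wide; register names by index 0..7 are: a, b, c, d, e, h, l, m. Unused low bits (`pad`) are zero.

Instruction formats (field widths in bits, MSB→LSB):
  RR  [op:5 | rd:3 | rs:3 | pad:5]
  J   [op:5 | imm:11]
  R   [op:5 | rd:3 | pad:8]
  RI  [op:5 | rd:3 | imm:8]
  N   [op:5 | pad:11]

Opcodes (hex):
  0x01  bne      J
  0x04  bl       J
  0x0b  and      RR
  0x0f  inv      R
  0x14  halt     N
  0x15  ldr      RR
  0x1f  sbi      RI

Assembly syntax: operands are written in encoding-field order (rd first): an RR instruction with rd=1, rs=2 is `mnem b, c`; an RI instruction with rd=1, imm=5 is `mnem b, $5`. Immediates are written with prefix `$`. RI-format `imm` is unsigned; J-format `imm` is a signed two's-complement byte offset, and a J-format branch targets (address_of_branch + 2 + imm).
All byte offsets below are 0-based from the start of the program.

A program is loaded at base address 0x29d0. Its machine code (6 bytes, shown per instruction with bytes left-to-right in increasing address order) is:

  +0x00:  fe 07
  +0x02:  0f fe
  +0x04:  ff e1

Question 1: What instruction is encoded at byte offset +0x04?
@+04  big-endian(ff e1) = 0xffe1
  op=0xffe1>>11=0x1f ⇒ sbi (RI)
  rd@[10:8]=0x7 ⇒ m
  imm@[7:0]=0xe1 ⇒ $225

sbi m, $225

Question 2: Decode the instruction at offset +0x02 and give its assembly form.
bne $-2

[02] 0f fe → 0x0ffe
  top 5b → 0x1 → bne [J]
  [10:0] imm=2046 (s11→-2) = $-2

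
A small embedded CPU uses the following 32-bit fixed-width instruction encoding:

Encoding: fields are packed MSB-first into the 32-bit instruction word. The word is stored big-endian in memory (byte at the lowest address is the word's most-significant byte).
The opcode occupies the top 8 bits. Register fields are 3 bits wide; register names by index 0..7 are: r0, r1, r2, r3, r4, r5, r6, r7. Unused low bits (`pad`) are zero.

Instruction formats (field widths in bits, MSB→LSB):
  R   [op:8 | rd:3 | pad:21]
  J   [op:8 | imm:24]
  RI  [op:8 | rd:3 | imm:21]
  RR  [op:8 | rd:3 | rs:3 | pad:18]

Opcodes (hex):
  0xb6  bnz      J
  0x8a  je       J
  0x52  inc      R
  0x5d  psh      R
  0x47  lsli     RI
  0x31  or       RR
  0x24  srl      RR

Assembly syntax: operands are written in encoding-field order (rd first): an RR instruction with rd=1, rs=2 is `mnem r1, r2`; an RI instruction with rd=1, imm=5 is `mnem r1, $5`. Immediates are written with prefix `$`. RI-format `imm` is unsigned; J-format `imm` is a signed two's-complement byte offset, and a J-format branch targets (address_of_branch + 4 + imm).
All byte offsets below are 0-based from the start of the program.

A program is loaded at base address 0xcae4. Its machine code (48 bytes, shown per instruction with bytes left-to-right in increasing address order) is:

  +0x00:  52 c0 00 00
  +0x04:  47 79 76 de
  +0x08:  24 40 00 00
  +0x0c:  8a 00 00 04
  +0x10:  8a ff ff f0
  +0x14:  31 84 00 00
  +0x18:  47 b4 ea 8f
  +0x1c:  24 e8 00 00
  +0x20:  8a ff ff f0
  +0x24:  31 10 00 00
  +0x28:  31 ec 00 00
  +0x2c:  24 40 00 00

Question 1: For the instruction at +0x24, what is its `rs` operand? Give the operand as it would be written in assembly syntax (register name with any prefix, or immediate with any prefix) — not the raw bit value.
r4

off 0x24: read 31 10 00 00 as big → 0x31100000
  op=0x31100000>>24=0x31 ⇒ or (RR)
  [23:21] rd=0 = r0
  [20:18] rs=4 = r4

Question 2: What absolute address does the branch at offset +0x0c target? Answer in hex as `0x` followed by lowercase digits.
+0x0c: 8a 00 00 04 ⇒ word 0x8a000004 (big)
  opcode bits[31:24]=0x8a: je/J
  [23:0] imm=4 = $4
  target = base 0xcae4 + off 0x0c + 4 + imm 4 = 0xcaf8

0xcaf8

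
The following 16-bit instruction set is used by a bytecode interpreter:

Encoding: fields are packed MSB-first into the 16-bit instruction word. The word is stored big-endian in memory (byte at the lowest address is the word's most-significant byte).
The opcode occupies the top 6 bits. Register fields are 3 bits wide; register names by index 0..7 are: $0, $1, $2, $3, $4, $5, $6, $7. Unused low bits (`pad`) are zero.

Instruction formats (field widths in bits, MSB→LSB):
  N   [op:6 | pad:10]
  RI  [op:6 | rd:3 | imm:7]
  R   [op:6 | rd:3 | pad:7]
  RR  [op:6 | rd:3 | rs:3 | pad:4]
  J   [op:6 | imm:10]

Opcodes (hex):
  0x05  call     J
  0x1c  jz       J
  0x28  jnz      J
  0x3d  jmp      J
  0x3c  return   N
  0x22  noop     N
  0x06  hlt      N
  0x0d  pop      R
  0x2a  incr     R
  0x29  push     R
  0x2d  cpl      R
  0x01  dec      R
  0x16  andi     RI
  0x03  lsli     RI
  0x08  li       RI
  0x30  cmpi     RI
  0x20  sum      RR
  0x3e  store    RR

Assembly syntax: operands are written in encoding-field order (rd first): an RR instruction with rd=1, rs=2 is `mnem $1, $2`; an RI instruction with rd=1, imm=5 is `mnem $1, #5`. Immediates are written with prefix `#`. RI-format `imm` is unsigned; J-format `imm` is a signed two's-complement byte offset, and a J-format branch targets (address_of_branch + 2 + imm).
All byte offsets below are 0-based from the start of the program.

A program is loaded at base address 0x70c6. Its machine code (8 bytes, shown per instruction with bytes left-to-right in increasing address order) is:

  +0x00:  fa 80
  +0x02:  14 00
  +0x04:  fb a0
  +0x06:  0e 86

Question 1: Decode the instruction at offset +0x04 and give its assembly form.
store $7, $2

off 0x04: read fb a0 as big → 0xfba0
  op=0xfba0>>10=0x3e ⇒ store (RR)
  rd: (w>>7)&0x7=0x7 → $7
  rs: (w>>4)&0x7=0x2 → $2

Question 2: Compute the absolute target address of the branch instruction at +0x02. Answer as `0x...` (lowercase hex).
[02] 14 00 → 0x1400
  opcode bits[15:10]=0x5: call/J
  imm@[9:0]=0x0 ⇒ #0
  target = base 0x70c6 + off 0x02 + 2 + imm 0 = 0x70ca

0x70ca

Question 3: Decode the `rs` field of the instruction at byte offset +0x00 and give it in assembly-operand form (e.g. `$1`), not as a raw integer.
$0

off 0x00: read fa 80 as big → 0xfa80
  top 6b → 0x3e → store [RR]
  rd: (w>>7)&0x7=0x5 → $5
  rs: (w>>4)&0x7=0x0 → $0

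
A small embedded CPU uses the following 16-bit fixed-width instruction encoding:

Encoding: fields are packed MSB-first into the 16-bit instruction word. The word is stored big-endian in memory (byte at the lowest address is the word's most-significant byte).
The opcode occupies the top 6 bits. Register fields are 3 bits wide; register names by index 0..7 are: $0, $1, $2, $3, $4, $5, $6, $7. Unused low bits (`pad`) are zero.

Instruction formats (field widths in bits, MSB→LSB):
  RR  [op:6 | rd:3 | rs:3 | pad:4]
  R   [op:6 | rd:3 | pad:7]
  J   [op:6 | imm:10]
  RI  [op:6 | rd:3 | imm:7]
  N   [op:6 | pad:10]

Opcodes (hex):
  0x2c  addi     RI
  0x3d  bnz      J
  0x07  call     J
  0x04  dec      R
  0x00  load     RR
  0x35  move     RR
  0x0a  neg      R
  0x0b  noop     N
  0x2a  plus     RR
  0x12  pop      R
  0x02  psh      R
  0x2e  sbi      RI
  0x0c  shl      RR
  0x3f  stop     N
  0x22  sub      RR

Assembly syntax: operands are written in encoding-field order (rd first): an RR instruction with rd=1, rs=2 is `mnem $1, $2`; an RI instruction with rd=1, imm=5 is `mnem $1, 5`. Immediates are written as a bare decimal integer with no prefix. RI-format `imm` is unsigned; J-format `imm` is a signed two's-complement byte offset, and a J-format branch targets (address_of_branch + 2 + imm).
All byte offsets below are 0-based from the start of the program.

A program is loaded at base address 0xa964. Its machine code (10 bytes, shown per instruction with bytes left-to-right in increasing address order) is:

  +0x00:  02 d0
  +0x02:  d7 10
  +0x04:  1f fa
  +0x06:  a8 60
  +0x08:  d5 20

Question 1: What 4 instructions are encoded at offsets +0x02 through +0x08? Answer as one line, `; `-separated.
move $6, $1; call -6; plus $0, $6; move $2, $2

[02] d7 10 → 0xd710
  op=0xd710>>10=0x35 ⇒ move (RR)
  rd: (w>>7)&0x7=0x6 → $6
  rs: (w>>4)&0x7=0x1 → $1
[04] 1f fa → 0x1ffa
  op=0x1ffa>>10=0x7 ⇒ call (J)
  imm: (w>>0)&0x3ff=0x3fa (s10→-6) → -6
[06] a8 60 → 0xa860
  op=0xa860>>10=0x2a ⇒ plus (RR)
  rd: (w>>7)&0x7=0x0 → $0
  rs: (w>>4)&0x7=0x6 → $6
[08] d5 20 → 0xd520
  op=0xd520>>10=0x35 ⇒ move (RR)
  rd: (w>>7)&0x7=0x2 → $2
  rs: (w>>4)&0x7=0x2 → $2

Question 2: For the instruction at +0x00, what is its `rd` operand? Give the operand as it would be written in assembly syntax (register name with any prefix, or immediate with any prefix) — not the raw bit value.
@+00  big-endian(02 d0) = 0x02d0
  opcode bits[15:10]=0x0: load/RR
  [9:7] rd=5 = $5
  [6:4] rs=5 = $5

$5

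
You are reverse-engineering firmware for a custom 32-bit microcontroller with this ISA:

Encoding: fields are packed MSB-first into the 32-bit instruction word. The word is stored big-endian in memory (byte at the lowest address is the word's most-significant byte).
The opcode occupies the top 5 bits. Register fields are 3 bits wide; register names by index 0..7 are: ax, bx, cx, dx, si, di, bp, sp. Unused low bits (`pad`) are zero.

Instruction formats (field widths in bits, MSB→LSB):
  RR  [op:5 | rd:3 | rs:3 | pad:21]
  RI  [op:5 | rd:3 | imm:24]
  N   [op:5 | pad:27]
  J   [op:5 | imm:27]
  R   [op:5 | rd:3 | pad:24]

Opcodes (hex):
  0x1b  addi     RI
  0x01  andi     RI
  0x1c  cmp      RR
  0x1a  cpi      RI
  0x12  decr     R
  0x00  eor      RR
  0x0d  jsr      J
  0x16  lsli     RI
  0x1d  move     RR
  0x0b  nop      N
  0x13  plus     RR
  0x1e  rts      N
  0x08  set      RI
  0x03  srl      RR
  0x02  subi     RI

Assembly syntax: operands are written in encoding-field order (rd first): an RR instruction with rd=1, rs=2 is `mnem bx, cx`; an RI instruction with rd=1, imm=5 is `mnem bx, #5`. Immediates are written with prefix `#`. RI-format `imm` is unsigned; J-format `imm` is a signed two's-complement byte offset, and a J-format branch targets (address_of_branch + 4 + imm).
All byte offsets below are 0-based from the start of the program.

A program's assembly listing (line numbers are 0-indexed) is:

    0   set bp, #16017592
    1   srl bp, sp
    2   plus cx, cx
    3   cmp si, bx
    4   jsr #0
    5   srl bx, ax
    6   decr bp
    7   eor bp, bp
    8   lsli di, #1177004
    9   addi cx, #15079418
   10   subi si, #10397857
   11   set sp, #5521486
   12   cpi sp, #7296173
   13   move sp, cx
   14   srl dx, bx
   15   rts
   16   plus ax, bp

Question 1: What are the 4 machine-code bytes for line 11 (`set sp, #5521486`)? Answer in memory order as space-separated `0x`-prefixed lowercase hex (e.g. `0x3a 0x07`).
0x47 0x54 0x40 0x4e

11. set fields op=0x8:5|rd=7:3|imm=5521486:24 → word 4754404eh → 47 54 40 4e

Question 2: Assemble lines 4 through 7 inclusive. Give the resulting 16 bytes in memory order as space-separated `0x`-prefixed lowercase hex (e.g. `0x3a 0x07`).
0x68 0x00 0x00 0x00 0x19 0x00 0x00 0x00 0x96 0x00 0x00 0x00 0x06 0xc0 0x00 0x00

4. jsr fields op=0xd:5|imm=0:27 → word 68000000h → 68 00 00 00
5. srl fields op=0x3:5|rd=1:3|rs=0:3|pad=0:21 → word 19000000h → 19 00 00 00
6. decr fields op=0x12:5|rd=6:3|pad=0:24 → word 96000000h → 96 00 00 00
7. eor fields op=0x0:5|rd=6:3|rs=6:3|pad=0:21 → word 06c00000h → 06 c0 00 00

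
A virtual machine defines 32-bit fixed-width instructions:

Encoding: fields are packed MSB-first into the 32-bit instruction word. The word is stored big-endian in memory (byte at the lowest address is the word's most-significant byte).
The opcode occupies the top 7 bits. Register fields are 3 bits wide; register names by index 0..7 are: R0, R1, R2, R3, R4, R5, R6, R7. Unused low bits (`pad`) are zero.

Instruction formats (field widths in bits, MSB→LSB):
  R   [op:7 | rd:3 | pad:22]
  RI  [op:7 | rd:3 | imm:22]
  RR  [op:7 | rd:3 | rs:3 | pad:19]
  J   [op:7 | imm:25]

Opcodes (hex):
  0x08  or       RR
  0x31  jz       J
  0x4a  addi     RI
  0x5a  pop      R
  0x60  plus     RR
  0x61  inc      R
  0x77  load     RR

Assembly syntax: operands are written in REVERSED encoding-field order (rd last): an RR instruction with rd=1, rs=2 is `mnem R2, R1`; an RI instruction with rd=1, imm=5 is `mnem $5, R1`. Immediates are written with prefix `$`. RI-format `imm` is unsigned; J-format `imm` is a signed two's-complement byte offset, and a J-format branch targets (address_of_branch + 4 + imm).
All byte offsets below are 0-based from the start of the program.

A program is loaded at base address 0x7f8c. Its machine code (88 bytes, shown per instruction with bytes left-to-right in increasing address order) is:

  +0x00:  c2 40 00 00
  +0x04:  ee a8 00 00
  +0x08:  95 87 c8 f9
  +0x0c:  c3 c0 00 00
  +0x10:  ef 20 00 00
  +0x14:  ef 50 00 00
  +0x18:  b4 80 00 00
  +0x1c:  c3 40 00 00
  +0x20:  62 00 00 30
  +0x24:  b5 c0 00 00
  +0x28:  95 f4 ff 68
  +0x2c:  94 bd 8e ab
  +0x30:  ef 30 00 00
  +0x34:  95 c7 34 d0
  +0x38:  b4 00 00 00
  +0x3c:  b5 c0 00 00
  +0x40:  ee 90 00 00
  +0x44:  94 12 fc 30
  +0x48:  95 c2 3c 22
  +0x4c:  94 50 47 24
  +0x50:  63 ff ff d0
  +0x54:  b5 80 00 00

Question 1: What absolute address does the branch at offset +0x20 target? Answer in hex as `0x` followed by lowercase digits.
[20] 62 00 00 30 → 0x62000030
  top 7b → 0x31 → jz [J]
  imm@[24:0]=0x30 ⇒ $48
  target = base 0x7f8c + off 0x20 + 4 + imm 48 = 0x7fe0

0x7fe0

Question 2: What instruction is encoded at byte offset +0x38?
+0x38: b4 00 00 00 ⇒ word 0xb4000000 (big)
  top 7b → 0x5a → pop [R]
  rd: (w>>22)&0x7=0x0 → R0

pop R0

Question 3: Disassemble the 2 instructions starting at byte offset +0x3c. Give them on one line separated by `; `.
pop R7; load R2, R2

[3c] b5 c0 00 00 → 0xb5c00000
  op=0xb5c00000>>25=0x5a ⇒ pop (R)
  rd@[24:22]=0x7 ⇒ R7
[40] ee 90 00 00 → 0xee900000
  op=0xee900000>>25=0x77 ⇒ load (RR)
  rd@[24:22]=0x2 ⇒ R2
  rs@[21:19]=0x2 ⇒ R2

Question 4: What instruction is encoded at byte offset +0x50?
[50] 63 ff ff d0 → 0x63ffffd0
  opcode bits[31:25]=0x31: jz/J
  imm: (w>>0)&0x1ffffff=0x1ffffd0 (s25→-48) → $-48

jz $-48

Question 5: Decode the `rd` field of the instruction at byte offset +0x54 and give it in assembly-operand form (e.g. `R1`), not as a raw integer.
R6

@+54  big-endian(b5 80 00 00) = 0xb5800000
  op=0xb5800000>>25=0x5a ⇒ pop (R)
  rd@[24:22]=0x6 ⇒ R6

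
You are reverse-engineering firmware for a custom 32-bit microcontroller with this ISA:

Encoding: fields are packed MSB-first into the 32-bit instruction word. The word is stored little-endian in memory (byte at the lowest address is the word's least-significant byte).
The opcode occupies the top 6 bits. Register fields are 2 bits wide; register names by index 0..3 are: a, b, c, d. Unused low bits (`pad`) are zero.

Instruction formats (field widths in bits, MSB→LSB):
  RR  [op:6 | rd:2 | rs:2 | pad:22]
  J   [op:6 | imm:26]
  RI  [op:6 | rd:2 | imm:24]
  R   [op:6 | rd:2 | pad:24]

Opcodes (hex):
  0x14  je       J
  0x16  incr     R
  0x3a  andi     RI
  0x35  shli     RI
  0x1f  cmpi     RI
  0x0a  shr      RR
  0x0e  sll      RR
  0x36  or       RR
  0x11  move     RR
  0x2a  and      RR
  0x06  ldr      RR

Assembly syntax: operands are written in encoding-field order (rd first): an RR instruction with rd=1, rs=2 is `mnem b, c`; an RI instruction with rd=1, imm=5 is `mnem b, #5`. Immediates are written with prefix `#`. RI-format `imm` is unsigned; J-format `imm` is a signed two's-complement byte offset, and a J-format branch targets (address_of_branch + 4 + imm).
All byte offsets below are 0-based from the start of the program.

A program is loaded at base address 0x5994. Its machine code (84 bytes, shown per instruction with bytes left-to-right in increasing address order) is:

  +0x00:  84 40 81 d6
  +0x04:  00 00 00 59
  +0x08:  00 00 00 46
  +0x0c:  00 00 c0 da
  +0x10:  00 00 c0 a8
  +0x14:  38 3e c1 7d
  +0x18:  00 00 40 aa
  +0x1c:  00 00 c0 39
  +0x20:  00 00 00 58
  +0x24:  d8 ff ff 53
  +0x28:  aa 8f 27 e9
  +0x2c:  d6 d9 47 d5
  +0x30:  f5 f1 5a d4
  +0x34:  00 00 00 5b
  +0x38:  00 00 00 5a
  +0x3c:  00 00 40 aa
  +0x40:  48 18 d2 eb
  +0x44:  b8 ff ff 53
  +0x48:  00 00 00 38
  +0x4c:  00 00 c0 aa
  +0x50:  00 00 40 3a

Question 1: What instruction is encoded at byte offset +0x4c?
and c, d

@+4c  little-endian(00 00 c0 aa) = 0xaac00000
  op=0xaac00000>>26=0x2a ⇒ and (RR)
  [25:24] rd=2 = c
  [23:22] rs=3 = d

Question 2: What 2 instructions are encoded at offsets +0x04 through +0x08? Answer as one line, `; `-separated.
incr b; move c, a

@+04  little-endian(00 00 00 59) = 0x59000000
  opcode bits[31:26]=0x16: incr/R
  rd: (w>>24)&0x3=0x1 → b
@+08  little-endian(00 00 00 46) = 0x46000000
  opcode bits[31:26]=0x11: move/RR
  rd: (w>>24)&0x3=0x2 → c
  rs: (w>>22)&0x3=0x0 → a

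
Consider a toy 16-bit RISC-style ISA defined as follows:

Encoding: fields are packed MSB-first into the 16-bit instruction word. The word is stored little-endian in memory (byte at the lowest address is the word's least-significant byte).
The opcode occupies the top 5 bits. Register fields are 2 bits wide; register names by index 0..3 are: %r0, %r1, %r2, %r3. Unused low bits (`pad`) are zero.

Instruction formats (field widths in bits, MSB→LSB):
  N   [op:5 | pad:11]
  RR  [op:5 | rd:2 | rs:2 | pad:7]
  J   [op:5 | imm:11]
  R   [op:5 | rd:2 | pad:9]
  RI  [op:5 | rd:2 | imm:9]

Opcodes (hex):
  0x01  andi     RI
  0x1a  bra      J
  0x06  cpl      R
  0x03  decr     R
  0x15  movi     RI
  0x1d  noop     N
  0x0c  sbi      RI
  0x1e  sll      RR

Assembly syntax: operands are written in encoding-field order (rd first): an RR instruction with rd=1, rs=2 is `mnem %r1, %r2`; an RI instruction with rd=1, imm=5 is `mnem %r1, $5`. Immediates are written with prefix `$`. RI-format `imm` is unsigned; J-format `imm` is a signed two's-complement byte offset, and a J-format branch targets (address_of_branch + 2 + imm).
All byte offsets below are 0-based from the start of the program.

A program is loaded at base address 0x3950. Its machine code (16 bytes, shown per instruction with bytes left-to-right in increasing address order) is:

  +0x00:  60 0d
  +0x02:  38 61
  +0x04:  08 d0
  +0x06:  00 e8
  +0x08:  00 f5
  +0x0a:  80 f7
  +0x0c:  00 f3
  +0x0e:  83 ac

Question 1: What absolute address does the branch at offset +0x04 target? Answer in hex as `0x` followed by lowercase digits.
0x395e

@+04  little-endian(08 d0) = 0xd008
  op=0xd008>>11=0x1a ⇒ bra (J)
  imm: (w>>0)&0x7ff=0x8 → $8
  target = base 0x3950 + off 0x04 + 2 + imm 8 = 0x395e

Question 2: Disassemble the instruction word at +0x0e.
movi %r2, $131

@+0e  little-endian(83 ac) = 0xac83
  op=0xac83>>11=0x15 ⇒ movi (RI)
  rd: (w>>9)&0x3=0x2 → %r2
  imm: (w>>0)&0x1ff=0x83 → $131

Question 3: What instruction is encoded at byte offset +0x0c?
sll %r1, %r2

off 0x0c: read 00 f3 as little → 0xf300
  op=0xf300>>11=0x1e ⇒ sll (RR)
  rd: (w>>9)&0x3=0x1 → %r1
  rs: (w>>7)&0x3=0x2 → %r2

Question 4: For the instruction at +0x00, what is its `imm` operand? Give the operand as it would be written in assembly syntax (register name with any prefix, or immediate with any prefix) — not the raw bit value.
$352

@+00  little-endian(60 0d) = 0x0d60
  opcode bits[15:11]=0x1: andi/RI
  [10:9] rd=2 = %r2
  [8:0] imm=352 = $352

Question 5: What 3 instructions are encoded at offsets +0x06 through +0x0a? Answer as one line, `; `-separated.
noop; sll %r2, %r2; sll %r3, %r3

[06] 00 e8 → 0xe800
  opcode bits[15:11]=0x1d: noop/N
[08] 00 f5 → 0xf500
  opcode bits[15:11]=0x1e: sll/RR
  rd: (w>>9)&0x3=0x2 → %r2
  rs: (w>>7)&0x3=0x2 → %r2
[0a] 80 f7 → 0xf780
  opcode bits[15:11]=0x1e: sll/RR
  rd: (w>>9)&0x3=0x3 → %r3
  rs: (w>>7)&0x3=0x3 → %r3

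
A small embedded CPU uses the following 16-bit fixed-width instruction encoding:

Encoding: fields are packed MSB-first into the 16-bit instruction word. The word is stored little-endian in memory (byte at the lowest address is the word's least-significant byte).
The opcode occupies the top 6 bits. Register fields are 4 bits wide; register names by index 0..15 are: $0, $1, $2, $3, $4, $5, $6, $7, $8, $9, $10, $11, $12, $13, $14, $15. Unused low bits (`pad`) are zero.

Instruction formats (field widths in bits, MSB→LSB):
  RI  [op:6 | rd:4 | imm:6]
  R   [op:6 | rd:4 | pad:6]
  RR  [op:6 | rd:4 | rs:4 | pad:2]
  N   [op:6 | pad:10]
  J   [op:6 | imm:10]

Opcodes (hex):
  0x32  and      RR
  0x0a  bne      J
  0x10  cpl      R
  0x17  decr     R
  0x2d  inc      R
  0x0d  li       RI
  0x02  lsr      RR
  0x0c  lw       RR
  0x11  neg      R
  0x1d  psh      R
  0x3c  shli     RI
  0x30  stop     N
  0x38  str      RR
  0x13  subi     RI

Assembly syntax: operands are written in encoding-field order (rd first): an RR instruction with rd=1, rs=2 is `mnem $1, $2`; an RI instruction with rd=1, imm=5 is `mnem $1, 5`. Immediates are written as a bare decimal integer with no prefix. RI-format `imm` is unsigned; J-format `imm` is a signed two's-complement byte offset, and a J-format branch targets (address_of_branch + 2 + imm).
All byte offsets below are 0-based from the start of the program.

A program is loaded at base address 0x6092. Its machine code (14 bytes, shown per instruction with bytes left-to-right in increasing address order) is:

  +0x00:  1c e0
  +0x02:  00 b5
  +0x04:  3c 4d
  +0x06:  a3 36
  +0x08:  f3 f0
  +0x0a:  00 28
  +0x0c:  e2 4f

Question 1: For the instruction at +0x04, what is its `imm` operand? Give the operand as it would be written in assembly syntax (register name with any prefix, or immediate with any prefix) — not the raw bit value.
60

[04] 3c 4d → 0x4d3c
  op=0x4d3c>>10=0x13 ⇒ subi (RI)
  rd@[9:6]=0x4 ⇒ $4
  imm@[5:0]=0x3c ⇒ 60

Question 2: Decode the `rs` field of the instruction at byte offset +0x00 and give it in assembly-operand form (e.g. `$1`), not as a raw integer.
off 0x00: read 1c e0 as little → 0xe01c
  opcode bits[15:10]=0x38: str/RR
  rd@[9:6]=0x0 ⇒ $0
  rs@[5:2]=0x7 ⇒ $7

$7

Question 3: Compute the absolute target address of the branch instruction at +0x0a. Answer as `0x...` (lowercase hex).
off 0x0a: read 00 28 as little → 0x2800
  top 6b → 0xa → bne [J]
  imm@[9:0]=0x0 ⇒ 0
  target = base 0x6092 + off 0x0a + 2 + imm 0 = 0x609e

0x609e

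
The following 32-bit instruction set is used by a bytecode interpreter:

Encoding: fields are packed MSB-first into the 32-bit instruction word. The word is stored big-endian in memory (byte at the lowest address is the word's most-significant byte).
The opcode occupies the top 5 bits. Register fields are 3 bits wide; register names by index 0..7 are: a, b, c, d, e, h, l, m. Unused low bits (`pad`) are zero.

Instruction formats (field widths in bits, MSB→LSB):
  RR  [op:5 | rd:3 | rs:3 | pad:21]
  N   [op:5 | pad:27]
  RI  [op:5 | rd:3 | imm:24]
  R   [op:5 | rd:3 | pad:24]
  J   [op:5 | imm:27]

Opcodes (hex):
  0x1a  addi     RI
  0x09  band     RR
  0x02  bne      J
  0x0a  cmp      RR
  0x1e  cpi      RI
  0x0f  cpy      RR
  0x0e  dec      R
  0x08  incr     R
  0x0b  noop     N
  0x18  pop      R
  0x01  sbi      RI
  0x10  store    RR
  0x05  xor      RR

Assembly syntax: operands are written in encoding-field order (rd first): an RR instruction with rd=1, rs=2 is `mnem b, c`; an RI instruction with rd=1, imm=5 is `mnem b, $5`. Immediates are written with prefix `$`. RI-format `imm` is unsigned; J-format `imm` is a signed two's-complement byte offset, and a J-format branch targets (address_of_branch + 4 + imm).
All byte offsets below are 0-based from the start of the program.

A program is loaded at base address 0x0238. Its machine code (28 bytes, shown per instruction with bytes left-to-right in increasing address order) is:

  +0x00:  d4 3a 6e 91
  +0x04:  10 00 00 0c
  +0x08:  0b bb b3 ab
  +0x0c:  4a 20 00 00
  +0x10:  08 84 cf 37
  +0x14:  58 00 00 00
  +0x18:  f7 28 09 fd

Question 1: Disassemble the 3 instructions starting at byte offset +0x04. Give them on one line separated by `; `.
off 0x04: read 10 00 00 0c as big → 0x1000000c
  opcode bits[31:27]=0x2: bne/J
  imm: (w>>0)&0x7ffffff=0xc → $12
off 0x08: read 0b bb b3 ab as big → 0x0bbbb3ab
  opcode bits[31:27]=0x1: sbi/RI
  rd: (w>>24)&0x7=0x3 → d
  imm: (w>>0)&0xffffff=0xbbb3ab → $12301227
off 0x0c: read 4a 20 00 00 as big → 0x4a200000
  opcode bits[31:27]=0x9: band/RR
  rd: (w>>24)&0x7=0x2 → c
  rs: (w>>21)&0x7=0x1 → b

bne $12; sbi d, $12301227; band c, b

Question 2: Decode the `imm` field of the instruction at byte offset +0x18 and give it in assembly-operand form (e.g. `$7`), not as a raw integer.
$2623997

+0x18: f7 28 09 fd ⇒ word 0xf72809fd (big)
  opcode bits[31:27]=0x1e: cpi/RI
  [26:24] rd=7 = m
  [23:0] imm=2623997 = $2623997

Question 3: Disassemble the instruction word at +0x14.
[14] 58 00 00 00 → 0x58000000
  top 5b → 0xb → noop [N]

noop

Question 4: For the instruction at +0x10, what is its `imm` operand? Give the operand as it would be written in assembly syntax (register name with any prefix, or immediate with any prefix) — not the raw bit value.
off 0x10: read 08 84 cf 37 as big → 0x0884cf37
  top 5b → 0x1 → sbi [RI]
  [26:24] rd=0 = a
  [23:0] imm=8703799 = $8703799

$8703799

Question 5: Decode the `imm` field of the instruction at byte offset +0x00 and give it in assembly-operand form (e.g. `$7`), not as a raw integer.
off 0x00: read d4 3a 6e 91 as big → 0xd43a6e91
  opcode bits[31:27]=0x1a: addi/RI
  [26:24] rd=4 = e
  [23:0] imm=3829393 = $3829393

$3829393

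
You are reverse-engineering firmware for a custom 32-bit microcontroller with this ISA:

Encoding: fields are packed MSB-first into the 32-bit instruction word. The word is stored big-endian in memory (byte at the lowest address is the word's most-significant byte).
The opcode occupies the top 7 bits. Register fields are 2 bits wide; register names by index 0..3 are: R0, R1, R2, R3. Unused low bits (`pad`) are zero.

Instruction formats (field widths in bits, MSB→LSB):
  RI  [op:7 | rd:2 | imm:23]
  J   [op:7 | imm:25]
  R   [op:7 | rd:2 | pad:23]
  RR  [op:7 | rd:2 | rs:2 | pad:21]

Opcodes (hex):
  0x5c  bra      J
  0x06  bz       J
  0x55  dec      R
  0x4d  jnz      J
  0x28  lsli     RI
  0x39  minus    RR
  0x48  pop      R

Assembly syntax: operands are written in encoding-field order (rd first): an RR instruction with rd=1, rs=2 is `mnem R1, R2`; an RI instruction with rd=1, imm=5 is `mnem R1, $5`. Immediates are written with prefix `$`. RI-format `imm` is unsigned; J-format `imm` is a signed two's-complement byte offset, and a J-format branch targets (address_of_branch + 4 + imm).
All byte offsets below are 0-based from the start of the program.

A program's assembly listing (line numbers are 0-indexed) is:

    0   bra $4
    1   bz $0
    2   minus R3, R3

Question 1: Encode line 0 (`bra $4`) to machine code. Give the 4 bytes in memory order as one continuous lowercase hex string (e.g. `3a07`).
line 0 (bra): pack op=0x5c:7|imm=4:25 = 0xb8000004; big→ b8 00 00 04

b8000004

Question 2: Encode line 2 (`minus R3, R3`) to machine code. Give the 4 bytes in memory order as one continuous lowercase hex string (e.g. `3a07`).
73e00000

2. minus fields op=0x39:7|rd=3:2|rs=3:2|pad=0:21 → word 73e00000h → 73 e0 00 00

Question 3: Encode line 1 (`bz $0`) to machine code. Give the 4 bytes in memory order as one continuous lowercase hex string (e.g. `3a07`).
0c000000

L1: bz op=0x6:7|imm=0:25 ⇒ 0x0c000000 ⇒ big 0c 00 00 00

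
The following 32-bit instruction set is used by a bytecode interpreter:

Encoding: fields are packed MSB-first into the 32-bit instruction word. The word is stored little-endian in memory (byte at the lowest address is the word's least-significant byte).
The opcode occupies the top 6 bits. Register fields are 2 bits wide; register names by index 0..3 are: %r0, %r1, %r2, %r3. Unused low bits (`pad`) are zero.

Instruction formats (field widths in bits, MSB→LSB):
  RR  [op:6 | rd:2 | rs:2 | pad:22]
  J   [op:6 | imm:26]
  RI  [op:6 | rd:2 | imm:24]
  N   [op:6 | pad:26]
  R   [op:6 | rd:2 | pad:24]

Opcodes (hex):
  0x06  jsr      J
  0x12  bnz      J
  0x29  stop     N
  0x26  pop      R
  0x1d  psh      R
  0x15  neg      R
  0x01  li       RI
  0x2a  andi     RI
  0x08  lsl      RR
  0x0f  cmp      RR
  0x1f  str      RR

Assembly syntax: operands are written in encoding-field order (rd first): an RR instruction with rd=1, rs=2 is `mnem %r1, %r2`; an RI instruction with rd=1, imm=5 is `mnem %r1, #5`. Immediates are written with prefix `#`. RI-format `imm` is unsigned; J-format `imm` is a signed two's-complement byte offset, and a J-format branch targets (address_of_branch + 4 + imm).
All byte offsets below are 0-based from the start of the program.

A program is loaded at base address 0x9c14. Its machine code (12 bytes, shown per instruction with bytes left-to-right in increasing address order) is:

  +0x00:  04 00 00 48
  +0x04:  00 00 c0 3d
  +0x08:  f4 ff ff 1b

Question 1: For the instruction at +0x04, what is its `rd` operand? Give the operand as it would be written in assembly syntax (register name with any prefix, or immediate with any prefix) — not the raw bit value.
%r1

@+04  little-endian(00 00 c0 3d) = 0x3dc00000
  opcode bits[31:26]=0xf: cmp/RR
  rd@[25:24]=0x1 ⇒ %r1
  rs@[23:22]=0x3 ⇒ %r3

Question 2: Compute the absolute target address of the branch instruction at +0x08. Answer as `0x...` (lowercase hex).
@+08  little-endian(f4 ff ff 1b) = 0x1bfffff4
  opcode bits[31:26]=0x6: jsr/J
  imm: (w>>0)&0x3ffffff=0x3fffff4 (s26→-12) → #-12
  target = base 0x9c14 + off 0x08 + 4 + imm -12 = 0x9c14

0x9c14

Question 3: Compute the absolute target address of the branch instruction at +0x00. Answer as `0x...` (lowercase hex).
off 0x00: read 04 00 00 48 as little → 0x48000004
  top 6b → 0x12 → bnz [J]
  imm@[25:0]=0x4 ⇒ #4
  target = base 0x9c14 + off 0x00 + 4 + imm 4 = 0x9c1c

0x9c1c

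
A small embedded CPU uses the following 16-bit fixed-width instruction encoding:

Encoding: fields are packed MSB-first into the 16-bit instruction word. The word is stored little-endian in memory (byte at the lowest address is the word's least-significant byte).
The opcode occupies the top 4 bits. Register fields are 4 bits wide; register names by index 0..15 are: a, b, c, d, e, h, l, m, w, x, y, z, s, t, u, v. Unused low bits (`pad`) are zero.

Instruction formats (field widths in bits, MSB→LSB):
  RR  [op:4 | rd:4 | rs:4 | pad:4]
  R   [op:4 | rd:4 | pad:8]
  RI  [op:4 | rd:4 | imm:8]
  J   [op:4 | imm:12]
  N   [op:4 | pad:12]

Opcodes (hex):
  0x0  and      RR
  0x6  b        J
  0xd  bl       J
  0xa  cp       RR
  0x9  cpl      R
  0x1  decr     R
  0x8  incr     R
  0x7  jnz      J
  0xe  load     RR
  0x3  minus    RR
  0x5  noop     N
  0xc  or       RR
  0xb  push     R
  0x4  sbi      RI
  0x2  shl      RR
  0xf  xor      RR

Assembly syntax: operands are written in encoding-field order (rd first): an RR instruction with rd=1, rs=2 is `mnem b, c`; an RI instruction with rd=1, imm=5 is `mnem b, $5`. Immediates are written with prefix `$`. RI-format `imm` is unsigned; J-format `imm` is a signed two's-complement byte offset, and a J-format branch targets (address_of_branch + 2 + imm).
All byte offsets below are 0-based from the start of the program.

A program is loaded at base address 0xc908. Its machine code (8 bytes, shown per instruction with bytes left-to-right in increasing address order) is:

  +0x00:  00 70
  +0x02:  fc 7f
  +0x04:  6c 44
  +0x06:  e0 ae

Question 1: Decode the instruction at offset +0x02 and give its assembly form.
+0x02: fc 7f ⇒ word 0x7ffc (little)
  opcode bits[15:12]=0x7: jnz/J
  [11:0] imm=4092 (s12→-4) = $-4

jnz $-4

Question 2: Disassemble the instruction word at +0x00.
@+00  little-endian(00 70) = 0x7000
  top 4b → 0x7 → jnz [J]
  imm: (w>>0)&0xfff=0x0 → $0

jnz $0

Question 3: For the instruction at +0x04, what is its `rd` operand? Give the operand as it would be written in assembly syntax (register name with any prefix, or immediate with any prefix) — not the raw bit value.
@+04  little-endian(6c 44) = 0x446c
  op=0x446c>>12=0x4 ⇒ sbi (RI)
  rd@[11:8]=0x4 ⇒ e
  imm@[7:0]=0x6c ⇒ $108

e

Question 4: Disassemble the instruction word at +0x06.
+0x06: e0 ae ⇒ word 0xaee0 (little)
  top 4b → 0xa → cp [RR]
  [11:8] rd=14 = u
  [7:4] rs=14 = u

cp u, u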